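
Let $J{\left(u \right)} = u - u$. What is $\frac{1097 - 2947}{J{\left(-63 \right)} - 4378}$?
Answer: $\frac{925}{2189} \approx 0.42257$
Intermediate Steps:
$J{\left(u \right)} = 0$
$\frac{1097 - 2947}{J{\left(-63 \right)} - 4378} = \frac{1097 - 2947}{0 - 4378} = - \frac{1850}{-4378} = \left(-1850\right) \left(- \frac{1}{4378}\right) = \frac{925}{2189}$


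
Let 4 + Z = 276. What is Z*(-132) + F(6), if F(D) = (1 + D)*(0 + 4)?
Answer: -35876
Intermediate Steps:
Z = 272 (Z = -4 + 276 = 272)
F(D) = 4 + 4*D (F(D) = (1 + D)*4 = 4 + 4*D)
Z*(-132) + F(6) = 272*(-132) + (4 + 4*6) = -35904 + (4 + 24) = -35904 + 28 = -35876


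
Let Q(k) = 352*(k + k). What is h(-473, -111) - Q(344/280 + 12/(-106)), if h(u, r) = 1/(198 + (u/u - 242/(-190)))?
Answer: -3958948393/5041890 ≈ -785.21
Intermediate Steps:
h(u, r) = 95/19026 (h(u, r) = 1/(198 + (1 - 242*(-1/190))) = 1/(198 + (1 + 121/95)) = 1/(198 + 216/95) = 1/(19026/95) = 95/19026)
Q(k) = 704*k (Q(k) = 352*(2*k) = 704*k)
h(-473, -111) - Q(344/280 + 12/(-106)) = 95/19026 - 704*(344/280 + 12/(-106)) = 95/19026 - 704*(344*(1/280) + 12*(-1/106)) = 95/19026 - 704*(43/35 - 6/53) = 95/19026 - 704*2069/1855 = 95/19026 - 1*1456576/1855 = 95/19026 - 1456576/1855 = -3958948393/5041890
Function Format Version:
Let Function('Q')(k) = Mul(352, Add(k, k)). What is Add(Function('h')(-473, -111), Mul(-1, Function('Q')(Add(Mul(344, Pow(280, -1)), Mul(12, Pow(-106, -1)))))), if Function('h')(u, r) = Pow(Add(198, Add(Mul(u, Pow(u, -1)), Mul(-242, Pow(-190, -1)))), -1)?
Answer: Rational(-3958948393, 5041890) ≈ -785.21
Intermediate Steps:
Function('h')(u, r) = Rational(95, 19026) (Function('h')(u, r) = Pow(Add(198, Add(1, Mul(-242, Rational(-1, 190)))), -1) = Pow(Add(198, Add(1, Rational(121, 95))), -1) = Pow(Add(198, Rational(216, 95)), -1) = Pow(Rational(19026, 95), -1) = Rational(95, 19026))
Function('Q')(k) = Mul(704, k) (Function('Q')(k) = Mul(352, Mul(2, k)) = Mul(704, k))
Add(Function('h')(-473, -111), Mul(-1, Function('Q')(Add(Mul(344, Pow(280, -1)), Mul(12, Pow(-106, -1)))))) = Add(Rational(95, 19026), Mul(-1, Mul(704, Add(Mul(344, Pow(280, -1)), Mul(12, Pow(-106, -1)))))) = Add(Rational(95, 19026), Mul(-1, Mul(704, Add(Mul(344, Rational(1, 280)), Mul(12, Rational(-1, 106)))))) = Add(Rational(95, 19026), Mul(-1, Mul(704, Add(Rational(43, 35), Rational(-6, 53))))) = Add(Rational(95, 19026), Mul(-1, Mul(704, Rational(2069, 1855)))) = Add(Rational(95, 19026), Mul(-1, Rational(1456576, 1855))) = Add(Rational(95, 19026), Rational(-1456576, 1855)) = Rational(-3958948393, 5041890)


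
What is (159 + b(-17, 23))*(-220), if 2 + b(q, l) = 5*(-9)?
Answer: -24640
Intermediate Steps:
b(q, l) = -47 (b(q, l) = -2 + 5*(-9) = -2 - 45 = -47)
(159 + b(-17, 23))*(-220) = (159 - 47)*(-220) = 112*(-220) = -24640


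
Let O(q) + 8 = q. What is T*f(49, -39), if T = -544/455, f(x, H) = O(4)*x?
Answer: 15232/65 ≈ 234.34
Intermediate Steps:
O(q) = -8 + q
f(x, H) = -4*x (f(x, H) = (-8 + 4)*x = -4*x)
T = -544/455 (T = -544*1/455 = -544/455 ≈ -1.1956)
T*f(49, -39) = -(-2176)*49/455 = -544/455*(-196) = 15232/65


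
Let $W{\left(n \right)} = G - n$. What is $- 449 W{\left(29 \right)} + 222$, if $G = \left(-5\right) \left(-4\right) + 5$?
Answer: $2018$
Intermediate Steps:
$G = 25$ ($G = 20 + 5 = 25$)
$W{\left(n \right)} = 25 - n$
$- 449 W{\left(29 \right)} + 222 = - 449 \left(25 - 29\right) + 222 = \left(-449\right) \left(-4\right) + 222 = 1796 + 222 = 2018$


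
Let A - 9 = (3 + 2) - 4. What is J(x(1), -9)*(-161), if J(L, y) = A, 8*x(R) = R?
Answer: -1610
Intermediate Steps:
A = 10 (A = 9 + ((3 + 2) - 4) = 9 + (5 - 4) = 9 + 1 = 10)
x(R) = R/8
J(L, y) = 10
J(x(1), -9)*(-161) = 10*(-161) = -1610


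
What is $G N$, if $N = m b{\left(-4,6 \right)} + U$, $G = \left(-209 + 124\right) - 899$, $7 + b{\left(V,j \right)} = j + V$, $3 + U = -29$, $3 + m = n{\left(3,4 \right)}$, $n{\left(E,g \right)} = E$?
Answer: $31488$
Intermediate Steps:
$m = 0$ ($m = -3 + 3 = 0$)
$U = -32$ ($U = -3 - 29 = -32$)
$b{\left(V,j \right)} = -7 + V + j$ ($b{\left(V,j \right)} = -7 + \left(j + V\right) = -7 + \left(V + j\right) = -7 + V + j$)
$G = -984$ ($G = -85 - 899 = -984$)
$N = -32$ ($N = 0 \left(-7 - 4 + 6\right) - 32 = 0 \left(-5\right) - 32 = 0 - 32 = -32$)
$G N = \left(-984\right) \left(-32\right) = 31488$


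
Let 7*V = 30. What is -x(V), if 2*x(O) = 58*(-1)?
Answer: 29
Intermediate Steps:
V = 30/7 (V = (⅐)*30 = 30/7 ≈ 4.2857)
x(O) = -29 (x(O) = (58*(-1))/2 = (½)*(-58) = -29)
-x(V) = -1*(-29) = 29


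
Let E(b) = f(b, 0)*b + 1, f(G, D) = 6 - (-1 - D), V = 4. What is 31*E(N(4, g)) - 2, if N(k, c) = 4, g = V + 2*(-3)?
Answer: 897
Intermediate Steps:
g = -2 (g = 4 + 2*(-3) = 4 - 6 = -2)
f(G, D) = 7 + D (f(G, D) = 6 + (1 + D) = 7 + D)
E(b) = 1 + 7*b (E(b) = (7 + 0)*b + 1 = 7*b + 1 = 1 + 7*b)
31*E(N(4, g)) - 2 = 31*(1 + 7*4) - 2 = 31*(1 + 28) - 2 = 31*29 - 2 = 899 - 2 = 897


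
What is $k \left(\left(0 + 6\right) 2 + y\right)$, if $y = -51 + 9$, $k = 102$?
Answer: $-3060$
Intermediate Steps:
$y = -42$
$k \left(\left(0 + 6\right) 2 + y\right) = 102 \left(\left(0 + 6\right) 2 - 42\right) = 102 \left(6 \cdot 2 - 42\right) = 102 \left(12 - 42\right) = 102 \left(-30\right) = -3060$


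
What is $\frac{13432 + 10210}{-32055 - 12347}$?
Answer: $- \frac{11821}{22201} \approx -0.53245$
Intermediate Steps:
$\frac{13432 + 10210}{-32055 - 12347} = \frac{23642}{-44402} = 23642 \left(- \frac{1}{44402}\right) = - \frac{11821}{22201}$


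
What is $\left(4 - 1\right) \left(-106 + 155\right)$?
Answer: $147$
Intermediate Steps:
$\left(4 - 1\right) \left(-106 + 155\right) = 3 \cdot 49 = 147$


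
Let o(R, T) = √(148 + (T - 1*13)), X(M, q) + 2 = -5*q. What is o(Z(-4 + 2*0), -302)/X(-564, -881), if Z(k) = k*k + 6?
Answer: I*√167/4403 ≈ 0.002935*I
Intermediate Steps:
X(M, q) = -2 - 5*q
Z(k) = 6 + k² (Z(k) = k² + 6 = 6 + k²)
o(R, T) = √(135 + T) (o(R, T) = √(148 + (T - 13)) = √(148 + (-13 + T)) = √(135 + T))
o(Z(-4 + 2*0), -302)/X(-564, -881) = √(135 - 302)/(-2 - 5*(-881)) = √(-167)/(-2 + 4405) = (I*√167)/4403 = (I*√167)*(1/4403) = I*√167/4403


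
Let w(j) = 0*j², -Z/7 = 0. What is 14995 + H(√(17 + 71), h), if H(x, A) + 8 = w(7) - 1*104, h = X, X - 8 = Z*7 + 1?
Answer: 14883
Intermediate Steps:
Z = 0 (Z = -7*0 = 0)
w(j) = 0
X = 9 (X = 8 + (0*7 + 1) = 8 + (0 + 1) = 8 + 1 = 9)
h = 9
H(x, A) = -112 (H(x, A) = -8 + (0 - 1*104) = -8 + (0 - 104) = -8 - 104 = -112)
14995 + H(√(17 + 71), h) = 14995 - 112 = 14883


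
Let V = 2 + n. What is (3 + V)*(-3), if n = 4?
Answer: -27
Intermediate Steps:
V = 6 (V = 2 + 4 = 6)
(3 + V)*(-3) = (3 + 6)*(-3) = 9*(-3) = -27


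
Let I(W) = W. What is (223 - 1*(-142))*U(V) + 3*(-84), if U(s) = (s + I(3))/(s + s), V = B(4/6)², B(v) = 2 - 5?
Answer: -26/3 ≈ -8.6667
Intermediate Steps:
B(v) = -3
V = 9 (V = (-3)² = 9)
U(s) = (3 + s)/(2*s) (U(s) = (s + 3)/(s + s) = (3 + s)/((2*s)) = (3 + s)*(1/(2*s)) = (3 + s)/(2*s))
(223 - 1*(-142))*U(V) + 3*(-84) = (223 - 1*(-142))*((½)*(3 + 9)/9) + 3*(-84) = (223 + 142)*((½)*(⅑)*12) - 252 = 365*(⅔) - 252 = 730/3 - 252 = -26/3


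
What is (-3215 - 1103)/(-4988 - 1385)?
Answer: 4318/6373 ≈ 0.67755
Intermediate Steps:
(-3215 - 1103)/(-4988 - 1385) = -4318/(-6373) = -4318*(-1/6373) = 4318/6373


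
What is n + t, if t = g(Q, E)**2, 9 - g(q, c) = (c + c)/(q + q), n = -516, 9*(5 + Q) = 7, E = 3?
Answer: -608943/1444 ≈ -421.71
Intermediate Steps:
Q = -38/9 (Q = -5 + (1/9)*7 = -5 + 7/9 = -38/9 ≈ -4.2222)
g(q, c) = 9 - c/q (g(q, c) = 9 - (c + c)/(q + q) = 9 - 2*c/(2*q) = 9 - 2*c*1/(2*q) = 9 - c/q)
t = 136161/1444 (t = (9 - 1*3/(-38/9))**2 = (9 - 1*3*(-9/38))**2 = (9 + 27/38)**2 = (369/38)**2 = 136161/1444 ≈ 94.294)
n + t = -516 + 136161/1444 = -608943/1444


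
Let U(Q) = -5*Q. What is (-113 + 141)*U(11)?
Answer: -1540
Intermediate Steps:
(-113 + 141)*U(11) = (-113 + 141)*(-5*11) = 28*(-55) = -1540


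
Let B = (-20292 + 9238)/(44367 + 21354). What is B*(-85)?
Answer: 939590/65721 ≈ 14.297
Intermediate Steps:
B = -11054/65721 ≈ -0.16820
B*(-85) = -11054/65721*(-85) = 939590/65721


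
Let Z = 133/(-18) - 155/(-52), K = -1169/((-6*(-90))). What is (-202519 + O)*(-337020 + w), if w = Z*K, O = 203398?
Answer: -24954599846629/84240 ≈ -2.9623e+8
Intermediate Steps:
K = -1169/540 ≈ -2.1648
Z = -2063/468 (Z = 133*(-1/18) - 155*(-1/52) = -133/18 + 155/52 = -2063/468 ≈ -4.4081)
w = 2411647/252720 (w = -2063/468*(-1169/540) = 2411647/252720 ≈ 9.5428)
(-202519 + O)*(-337020 + w) = (-202519 + 203398)*(-337020 + 2411647/252720) = 879*(-85169282753/252720) = -24954599846629/84240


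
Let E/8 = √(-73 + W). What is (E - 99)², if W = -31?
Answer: 3145 - 3168*I*√26 ≈ 3145.0 - 16154.0*I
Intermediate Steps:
E = 16*I*√26 (E = 8*√(-73 - 31) = 8*√(-104) = 8*(2*I*√26) = 16*I*√26 ≈ 81.584*I)
(E - 99)² = (16*I*√26 - 99)² = (-99 + 16*I*√26)²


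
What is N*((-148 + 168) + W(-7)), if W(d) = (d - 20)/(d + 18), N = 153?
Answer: 29529/11 ≈ 2684.5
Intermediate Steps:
W(d) = (-20 + d)/(18 + d)
N*((-148 + 168) + W(-7)) = 153*((-148 + 168) + (-20 - 7)/(18 - 7)) = 153*(20 - 27/11) = 153*(193/11) = 29529/11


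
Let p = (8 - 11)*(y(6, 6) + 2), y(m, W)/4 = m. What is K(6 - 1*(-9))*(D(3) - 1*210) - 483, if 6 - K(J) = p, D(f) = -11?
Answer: -19047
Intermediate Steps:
y(m, W) = 4*m
p = -78 (p = (8 - 11)*(4*6 + 2) = -3*(24 + 2) = -3*26 = -78)
K(J) = 84 (K(J) = 6 - 1*(-78) = 6 + 78 = 84)
K(6 - 1*(-9))*(D(3) - 1*210) - 483 = 84*(-11 - 1*210) - 483 = 84*(-11 - 210) - 483 = 84*(-221) - 483 = -18564 - 483 = -19047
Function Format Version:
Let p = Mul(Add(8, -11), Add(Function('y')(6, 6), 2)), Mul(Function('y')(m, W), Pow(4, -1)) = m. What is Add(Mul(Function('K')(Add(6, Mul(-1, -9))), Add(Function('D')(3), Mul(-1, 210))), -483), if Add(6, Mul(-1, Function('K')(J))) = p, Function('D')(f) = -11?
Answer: -19047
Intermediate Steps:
Function('y')(m, W) = Mul(4, m)
p = -78 (p = Mul(Add(8, -11), Add(Mul(4, 6), 2)) = Mul(-3, Add(24, 2)) = Mul(-3, 26) = -78)
Function('K')(J) = 84 (Function('K')(J) = Add(6, Mul(-1, -78)) = Add(6, 78) = 84)
Add(Mul(Function('K')(Add(6, Mul(-1, -9))), Add(Function('D')(3), Mul(-1, 210))), -483) = Add(Mul(84, Add(-11, Mul(-1, 210))), -483) = Add(Mul(84, Add(-11, -210)), -483) = Add(Mul(84, -221), -483) = Add(-18564, -483) = -19047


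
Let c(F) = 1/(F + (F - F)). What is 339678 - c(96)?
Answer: 32609087/96 ≈ 3.3968e+5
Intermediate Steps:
c(F) = 1/F (c(F) = 1/(F + 0) = 1/F)
339678 - c(96) = 339678 - 1/96 = 32609087/96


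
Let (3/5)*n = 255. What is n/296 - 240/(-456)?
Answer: 11035/5624 ≈ 1.9621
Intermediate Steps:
n = 425 (n = (5/3)*255 = 425)
n/296 - 240/(-456) = 425/296 - 240/(-456) = 425*(1/296) - 240*(-1/456) = 425/296 + 10/19 = 11035/5624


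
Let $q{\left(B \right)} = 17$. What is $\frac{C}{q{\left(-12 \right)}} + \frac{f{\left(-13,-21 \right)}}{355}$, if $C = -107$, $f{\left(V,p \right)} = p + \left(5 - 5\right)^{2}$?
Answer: $- \frac{38342}{6035} \approx -6.3533$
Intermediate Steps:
$f{\left(V,p \right)} = p$ ($f{\left(V,p \right)} = p + 0^{2} = p + 0 = p$)
$\frac{C}{q{\left(-12 \right)}} + \frac{f{\left(-13,-21 \right)}}{355} = - \frac{107}{17} - \frac{21}{355} = - \frac{38342}{6035}$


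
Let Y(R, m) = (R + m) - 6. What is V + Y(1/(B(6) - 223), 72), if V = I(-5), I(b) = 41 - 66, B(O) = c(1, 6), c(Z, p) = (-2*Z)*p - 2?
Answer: 9716/237 ≈ 40.996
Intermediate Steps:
c(Z, p) = -2 - 2*Z*p (c(Z, p) = -2*Z*p - 2 = -2 - 2*Z*p)
B(O) = -14 (B(O) = -2 - 2*1*6 = -2 - 12 = -14)
Y(R, m) = -6 + R + m
I(b) = -25
V = -25
V + Y(1/(B(6) - 223), 72) = -25 + (-6 + 1/(-14 - 223) + 72) = -25 + (-6 + 1/(-237) + 72) = -25 + (-6 - 1/237 + 72) = -25 + 15641/237 = 9716/237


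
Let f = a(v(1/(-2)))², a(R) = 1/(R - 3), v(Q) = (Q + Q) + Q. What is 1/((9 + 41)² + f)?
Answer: 81/202504 ≈ 0.00039999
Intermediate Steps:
v(Q) = 3*Q (v(Q) = 2*Q + Q = 3*Q)
a(R) = 1/(-3 + R)
f = 4/81 (f = (1/(-3 + 3/(-2)))² = (1/(-3 + 3*(-½)))² = (1/(-3 - 3/2))² = (1/(-9/2))² = (-2/9)² = 4/81 ≈ 0.049383)
1/((9 + 41)² + f) = 1/((9 + 41)² + 4/81) = 1/(50² + 4/81) = 1/(2500 + 4/81) = 1/(202504/81) = 81/202504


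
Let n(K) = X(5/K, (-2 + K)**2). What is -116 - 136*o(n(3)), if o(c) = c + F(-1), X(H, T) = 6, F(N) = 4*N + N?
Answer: -252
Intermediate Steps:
F(N) = 5*N
n(K) = 6
o(c) = -5 + c (o(c) = c + 5*(-1) = c - 5 = -5 + c)
-116 - 136*o(n(3)) = -116 - 136*(-5 + 6) = -116 - 136*1 = -116 - 136 = -252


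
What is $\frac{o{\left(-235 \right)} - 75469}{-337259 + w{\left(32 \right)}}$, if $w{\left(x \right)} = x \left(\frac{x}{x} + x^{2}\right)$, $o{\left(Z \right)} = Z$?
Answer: $\frac{75704}{304459} \approx 0.24865$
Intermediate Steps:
$w{\left(x \right)} = x \left(1 + x^{2}\right)$
$\frac{o{\left(-235 \right)} - 75469}{-337259 + w{\left(32 \right)}} = \frac{-235 - 75469}{-337259 + \left(32 + 32^{3}\right)} = - \frac{75704}{-337259 + \left(32 + 32768\right)} = - \frac{75704}{-337259 + 32800} = - \frac{75704}{-304459} = \left(-75704\right) \left(- \frac{1}{304459}\right) = \frac{75704}{304459}$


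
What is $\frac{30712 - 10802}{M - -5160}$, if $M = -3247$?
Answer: $\frac{19910}{1913} \approx 10.408$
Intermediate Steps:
$\frac{30712 - 10802}{M - -5160} = \frac{30712 - 10802}{-3247 - -5160} = \frac{19910}{-3247 + 5160} = \frac{19910}{1913}$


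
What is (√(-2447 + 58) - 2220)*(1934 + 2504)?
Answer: -9852360 + 4438*I*√2389 ≈ -9.8524e+6 + 2.1692e+5*I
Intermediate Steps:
(√(-2447 + 58) - 2220)*(1934 + 2504) = (√(-2389) - 2220)*4438 = (I*√2389 - 2220)*4438 = (-2220 + I*√2389)*4438 = -9852360 + 4438*I*√2389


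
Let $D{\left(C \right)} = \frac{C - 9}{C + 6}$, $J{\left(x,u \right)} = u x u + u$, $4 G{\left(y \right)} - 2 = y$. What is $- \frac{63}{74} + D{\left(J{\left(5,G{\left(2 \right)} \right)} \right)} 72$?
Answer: $- \frac{1395}{74} \approx -18.851$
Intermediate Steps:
$G{\left(y \right)} = \frac{1}{2} + \frac{y}{4}$
$J{\left(x,u \right)} = u + x u^{2}$ ($J{\left(x,u \right)} = x u^{2} + u = u + x u^{2}$)
$D{\left(C \right)} = \frac{-9 + C}{6 + C}$
$- \frac{63}{74} + D{\left(J{\left(5,G{\left(2 \right)} \right)} \right)} 72 = - \frac{63}{74} + \frac{-9 + \left(\frac{1}{2} + \frac{1}{4} \cdot 2\right) \left(1 + \left(\frac{1}{2} + \frac{1}{4} \cdot 2\right) 5\right)}{6 + \left(\frac{1}{2} + \frac{1}{4} \cdot 2\right) \left(1 + \left(\frac{1}{2} + \frac{1}{4} \cdot 2\right) 5\right)} 72 = \left(-63\right) \frac{1}{74} + \frac{-9 + \left(\frac{1}{2} + \frac{1}{2}\right) \left(1 + \left(\frac{1}{2} + \frac{1}{2}\right) 5\right)}{6 + \left(\frac{1}{2} + \frac{1}{2}\right) \left(1 + \left(\frac{1}{2} + \frac{1}{2}\right) 5\right)} 72 = - \frac{63}{74} + \frac{-9 + 1 \left(1 + 1 \cdot 5\right)}{6 + 1 \left(1 + 1 \cdot 5\right)} 72 = - \frac{63}{74} + \frac{-9 + 1 \left(1 + 5\right)}{6 + 1 \left(1 + 5\right)} 72 = - \frac{63}{74} + \frac{-9 + 1 \cdot 6}{6 + 1 \cdot 6} \cdot 72 = - \frac{63}{74} + \frac{-9 + 6}{6 + 6} \cdot 72 = - \frac{63}{74} + \frac{1}{12} \left(-3\right) 72 = - \frac{63}{74} - 18 = - \frac{1395}{74}$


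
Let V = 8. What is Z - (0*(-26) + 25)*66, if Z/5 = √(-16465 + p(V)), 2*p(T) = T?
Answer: -1650 + 15*I*√1829 ≈ -1650.0 + 641.5*I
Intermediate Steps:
p(T) = T/2
Z = 15*I*√1829 (Z = 5*√(-16465 + (½)*8) = 5*√(-16465 + 4) = 5*√(-16461) = 5*(3*I*√1829) = 15*I*√1829 ≈ 641.5*I)
Z - (0*(-26) + 25)*66 = 15*I*√1829 - (0*(-26) + 25)*66 = 15*I*√1829 - (0 + 25)*66 = 15*I*√1829 - 25*66 = 15*I*√1829 - 1*1650 = 15*I*√1829 - 1650 = -1650 + 15*I*√1829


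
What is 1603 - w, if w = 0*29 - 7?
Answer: 1610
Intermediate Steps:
w = -7 (w = 0 - 7 = -7)
1603 - w = 1603 - 1*(-7) = 1603 + 7 = 1610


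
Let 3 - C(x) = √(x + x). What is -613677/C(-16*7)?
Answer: -1841031/233 - 2454708*I*√14/233 ≈ -7901.4 - 39419.0*I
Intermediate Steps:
C(x) = 3 - √2*√x (C(x) = 3 - √(x + x) = 3 - √(2*x) = 3 - √2*√x)
-613677/C(-16*7) = -613677/(3 - √2*√(-16*7)) = -613677/(3 - √2*√(-112)) = -613677/(3 - √2*4*I*√7) = -613677/(3 - 4*I*√14)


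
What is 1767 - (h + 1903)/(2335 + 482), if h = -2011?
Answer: 553083/313 ≈ 1767.0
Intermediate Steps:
1767 - (h + 1903)/(2335 + 482) = 1767 - (-2011 + 1903)/(2335 + 482) = 1767 - (-108)/2817 = 1767 - 1*(-12/313) = 1767 + 12/313 = 553083/313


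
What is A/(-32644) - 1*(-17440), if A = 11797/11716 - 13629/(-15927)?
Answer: 35411305388115779/2030464765136 ≈ 17440.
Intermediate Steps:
A = 115856061/62200244 (A = 11797*(1/11716) - 13629*(-1/15927) = 11797/11716 + 4543/5309 = 115856061/62200244 ≈ 1.8626)
A/(-32644) - 1*(-17440) = (115856061/62200244)/(-32644) - 1*(-17440) = (115856061/62200244)*(-1/32644) + 17440 = -115856061/2030464765136 + 17440 = 35411305388115779/2030464765136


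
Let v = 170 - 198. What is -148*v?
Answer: 4144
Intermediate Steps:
v = -28
-148*v = -148*(-28) = 4144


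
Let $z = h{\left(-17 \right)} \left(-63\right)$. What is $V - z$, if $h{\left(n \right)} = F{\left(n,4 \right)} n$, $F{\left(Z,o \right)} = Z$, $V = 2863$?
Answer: $21070$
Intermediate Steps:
$h{\left(n \right)} = n^{2}$ ($h{\left(n \right)} = n n = n^{2}$)
$z = -18207$ ($z = \left(-17\right)^{2} \left(-63\right) = 289 \left(-63\right) = -18207$)
$V - z = 2863 - -18207 = 2863 + 18207 = 21070$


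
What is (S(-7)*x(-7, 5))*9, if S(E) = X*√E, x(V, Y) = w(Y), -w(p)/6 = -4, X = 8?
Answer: 1728*I*√7 ≈ 4571.9*I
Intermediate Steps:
w(p) = 24 (w(p) = -6*(-4) = 24)
x(V, Y) = 24
S(E) = 8*√E
(S(-7)*x(-7, 5))*9 = ((8*√(-7))*24)*9 = ((8*(I*√7))*24)*9 = ((8*I*√7)*24)*9 = (192*I*√7)*9 = 1728*I*√7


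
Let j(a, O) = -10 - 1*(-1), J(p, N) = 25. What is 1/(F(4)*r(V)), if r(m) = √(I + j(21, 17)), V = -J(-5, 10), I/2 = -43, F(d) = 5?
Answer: -I*√95/475 ≈ -0.02052*I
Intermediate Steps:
j(a, O) = -9 (j(a, O) = -10 + 1 = -9)
I = -86 (I = 2*(-43) = -86)
V = -25 (V = -1*25 = -25)
r(m) = I*√95 (r(m) = √(-86 - 9) = √(-95) = I*√95)
1/(F(4)*r(V)) = 1/(5*(I*√95)) = 1/(5*I*√95) = -I*√95/475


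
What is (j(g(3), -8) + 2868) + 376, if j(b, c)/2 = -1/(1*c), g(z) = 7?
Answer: 12977/4 ≈ 3244.3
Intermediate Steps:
j(b, c) = -2/c (j(b, c) = 2*(-1/(1*c)) = 2*(-1/c) = -2/c)
(j(g(3), -8) + 2868) + 376 = (-2/(-8) + 2868) + 376 = (-2*(-1/8) + 2868) + 376 = (1/4 + 2868) + 376 = 11473/4 + 376 = 12977/4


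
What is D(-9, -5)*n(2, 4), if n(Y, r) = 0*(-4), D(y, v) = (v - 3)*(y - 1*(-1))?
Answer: 0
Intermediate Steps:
D(y, v) = (1 + y)*(-3 + v) (D(y, v) = (-3 + v)*(y + 1) = (-3 + v)*(1 + y) = (1 + y)*(-3 + v))
n(Y, r) = 0
D(-9, -5)*n(2, 4) = (-3 - 5 - 3*(-9) - 5*(-9))*0 = (-3 - 5 + 27 + 45)*0 = 64*0 = 0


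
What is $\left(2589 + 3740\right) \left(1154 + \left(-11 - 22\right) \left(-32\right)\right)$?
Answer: $13987090$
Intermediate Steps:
$\left(2589 + 3740\right) \left(1154 + \left(-11 - 22\right) \left(-32\right)\right) = 6329 \left(1154 - -1056\right) = 6329 \left(1154 + 1056\right) = 6329 \cdot 2210 = 13987090$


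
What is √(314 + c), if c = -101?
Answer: √213 ≈ 14.595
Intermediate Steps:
√(314 + c) = √(314 - 101) = √213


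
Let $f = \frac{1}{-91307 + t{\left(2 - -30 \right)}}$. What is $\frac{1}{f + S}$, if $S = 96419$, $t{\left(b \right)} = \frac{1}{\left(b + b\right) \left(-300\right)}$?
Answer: $\frac{1753094401}{169031609030819} \approx 1.0371 \cdot 10^{-5}$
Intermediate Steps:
$t{\left(b \right)} = - \frac{1}{600 b}$ ($t{\left(b \right)} = \frac{1}{2 b} \left(- \frac{1}{300}\right) = - \frac{1}{600 b}$)
$f = - \frac{19200}{1753094401}$ ($f = \frac{1}{-91307 - \frac{1}{600 \left(2 - -30\right)}} = \frac{1}{-91307 - \frac{1}{600 \left(2 + 30\right)}} = \frac{1}{-91307 - \frac{1}{600 \cdot 32}} = \frac{1}{-91307 - \frac{1}{19200}} = \frac{1}{- \frac{1753094401}{19200}} = - \frac{19200}{1753094401} \approx -1.0952 \cdot 10^{-5}$)
$\frac{1}{f + S} = \frac{1}{- \frac{19200}{1753094401} + 96419} = \frac{1}{\frac{169031609030819}{1753094401}} = \frac{1753094401}{169031609030819}$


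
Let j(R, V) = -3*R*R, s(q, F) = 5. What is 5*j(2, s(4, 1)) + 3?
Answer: -57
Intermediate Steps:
j(R, V) = -3*R**2
5*j(2, s(4, 1)) + 3 = 5*(-3*2**2) + 3 = 5*(-3*4) + 3 = 5*(-12) + 3 = -60 + 3 = -57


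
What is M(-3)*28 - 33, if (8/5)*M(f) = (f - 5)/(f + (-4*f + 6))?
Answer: -127/3 ≈ -42.333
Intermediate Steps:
M(f) = 5*(-5 + f)/(8*(6 - 3*f)) (M(f) = 5*((f - 5)/(f + (-4*f + 6)))/8 = 5*((-5 + f)/(f + (6 - 4*f)))/8 = 5*((-5 + f)/(6 - 3*f))/8 = 5*(-5 + f)/(8*(6 - 3*f)))
M(-3)*28 - 33 = (5*(5 - 1*(-3))/(24*(-2 - 3)))*28 - 33 = ((5/24)*(5 + 3)/(-5))*28 - 33 = ((5/24)*(-1/5)*8)*28 - 33 = -1/3*28 - 33 = -28/3 - 33 = -127/3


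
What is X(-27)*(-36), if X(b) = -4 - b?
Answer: -828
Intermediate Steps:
X(-27)*(-36) = (-4 - 1*(-27))*(-36) = (-4 + 27)*(-36) = 23*(-36) = -828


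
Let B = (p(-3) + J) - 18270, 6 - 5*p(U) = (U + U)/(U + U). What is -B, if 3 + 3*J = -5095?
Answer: 59905/3 ≈ 19968.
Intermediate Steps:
p(U) = 1 (p(U) = 6/5 - (U + U)/(5*(U + U)) = 6/5 - 2*U/(5*(2*U)) = 6/5 - 2*U*1/(2*U)/5 = 6/5 - 1/5*1 = 6/5 - 1/5 = 1)
J = -5098/3 (J = -1 + (1/3)*(-5095) = -1 - 5095/3 = -5098/3 ≈ -1699.3)
B = -59905/3 (B = (1 - 5098/3) - 18270 = -5095/3 - 18270 = -59905/3 ≈ -19968.)
-B = -1*(-59905/3) = 59905/3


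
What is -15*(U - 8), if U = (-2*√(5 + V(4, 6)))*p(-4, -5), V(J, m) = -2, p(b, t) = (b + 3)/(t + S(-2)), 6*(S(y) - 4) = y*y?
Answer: 120 + 90*√3 ≈ 275.88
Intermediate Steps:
S(y) = 4 + y²/6 (S(y) = 4 + (y*y)/6 = 4 + y²/6)
p(b, t) = (3 + b)/(14/3 + t) (p(b, t) = (b + 3)/(t + (4 + (⅙)*(-2)²)) = (3 + b)/(t + (4 + (⅙)*4)) = (3 + b)/(t + (4 + ⅔)) = (3 + b)/(t + 14/3) = (3 + b)/(14/3 + t))
U = -6*√3 (U = (-2*√(5 - 2))*(3*(3 - 4)/(14 + 3*(-5))) = (-2*√3)*(3*(-1)/(14 - 15)) = (-2*√3)*(3*(-1)/(-1)) = (-2*√3)*(3*(-1)*(-1)) = -2*√3*3 = -6*√3 ≈ -10.392)
-15*(U - 8) = -15*(-6*√3 - 8) = -15*(-8 - 6*√3) = 120 + 90*√3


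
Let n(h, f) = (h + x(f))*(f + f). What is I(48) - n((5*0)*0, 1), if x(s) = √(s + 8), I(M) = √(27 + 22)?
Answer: 1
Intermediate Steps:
I(M) = 7 (I(M) = √49 = 7)
x(s) = √(8 + s)
n(h, f) = 2*f*(h + √(8 + f)) (n(h, f) = (h + √(8 + f))*(f + f) = (h + √(8 + f))*(2*f) = 2*f*(h + √(8 + f)))
I(48) - n((5*0)*0, 1) = 7 - 2*((5*0)*0 + √(8 + 1)) = 7 - 2*(0*0 + √9) = 7 - 2*(0 + 3) = 7 - 2*3 = 7 - 1*6 = 7 - 6 = 1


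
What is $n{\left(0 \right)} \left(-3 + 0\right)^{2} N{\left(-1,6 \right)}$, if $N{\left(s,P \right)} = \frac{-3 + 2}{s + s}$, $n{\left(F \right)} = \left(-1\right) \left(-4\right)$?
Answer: $18$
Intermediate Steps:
$n{\left(F \right)} = 4$
$N{\left(s,P \right)} = - \frac{1}{2 s}$
$n{\left(0 \right)} \left(-3 + 0\right)^{2} N{\left(-1,6 \right)} = 4 \left(-3 + 0\right)^{2} \left(- \frac{1}{2 \left(-1\right)}\right) = 4 \left(-3\right)^{2} \left(\left(- \frac{1}{2}\right) \left(-1\right)\right) = 4 \cdot 9 \cdot \frac{1}{2} = 36 \cdot \frac{1}{2} = 18$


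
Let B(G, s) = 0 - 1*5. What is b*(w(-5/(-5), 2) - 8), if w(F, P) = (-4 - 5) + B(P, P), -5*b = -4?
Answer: -88/5 ≈ -17.600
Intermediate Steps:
B(G, s) = -5 (B(G, s) = 0 - 5 = -5)
b = 4/5 (b = -1/5*(-4) = 4/5 ≈ 0.80000)
w(F, P) = -14 (w(F, P) = (-4 - 5) - 5 = -9 - 5 = -14)
b*(w(-5/(-5), 2) - 8) = 4*(-14 - 8)/5 = (4/5)*(-22) = -88/5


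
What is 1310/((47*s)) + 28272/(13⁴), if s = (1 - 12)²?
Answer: 198197774/162426407 ≈ 1.2202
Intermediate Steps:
s = 121 (s = (-11)² = 121)
1310/((47*s)) + 28272/(13⁴) = 1310/((47*121)) + 28272/(13⁴) = 1310/5687 + 28272/28561 = 198197774/162426407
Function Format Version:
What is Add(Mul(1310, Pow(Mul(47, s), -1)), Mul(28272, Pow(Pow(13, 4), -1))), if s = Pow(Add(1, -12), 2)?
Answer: Rational(198197774, 162426407) ≈ 1.2202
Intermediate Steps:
s = 121 (s = Pow(-11, 2) = 121)
Add(Mul(1310, Pow(Mul(47, s), -1)), Mul(28272, Pow(Pow(13, 4), -1))) = Add(Mul(1310, Pow(Mul(47, 121), -1)), Mul(28272, Pow(Pow(13, 4), -1))) = Add(Mul(1310, Pow(5687, -1)), Mul(28272, Pow(28561, -1))) = Add(Mul(1310, Rational(1, 5687)), Mul(28272, Rational(1, 28561))) = Add(Rational(1310, 5687), Rational(28272, 28561)) = Rational(198197774, 162426407)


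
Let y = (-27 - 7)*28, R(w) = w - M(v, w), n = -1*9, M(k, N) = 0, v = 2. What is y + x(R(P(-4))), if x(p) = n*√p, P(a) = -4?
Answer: -952 - 18*I ≈ -952.0 - 18.0*I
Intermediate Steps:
n = -9
R(w) = w (R(w) = w - 1*0 = w + 0 = w)
y = -952 (y = -34*28 = -952)
x(p) = -9*√p
y + x(R(P(-4))) = -952 - 18*I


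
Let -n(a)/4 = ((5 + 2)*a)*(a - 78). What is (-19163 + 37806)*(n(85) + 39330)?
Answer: 422636810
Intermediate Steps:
n(a) = -28*a*(-78 + a) (n(a) = -4*(5 + 2)*a*(a - 78) = -4*7*a*(-78 + a) = -28*a*(-78 + a))
(-19163 + 37806)*(n(85) + 39330) = (-19163 + 37806)*(28*85*(78 - 1*85) + 39330) = 18643*(28*85*(78 - 85) + 39330) = 18643*(28*85*(-7) + 39330) = 18643*(-16660 + 39330) = 18643*22670 = 422636810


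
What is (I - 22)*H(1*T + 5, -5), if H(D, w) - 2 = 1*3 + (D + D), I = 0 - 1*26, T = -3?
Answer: -432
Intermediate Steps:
I = -26 (I = 0 - 26 = -26)
H(D, w) = 5 + 2*D (H(D, w) = 2 + (1*3 + (D + D)) = 2 + (3 + 2*D) = 5 + 2*D)
(I - 22)*H(1*T + 5, -5) = (-26 - 22)*(5 + 2*(1*(-3) + 5)) = -48*(5 + 2*(-3 + 5)) = -48*(5 + 2*2) = -48*(5 + 4) = -48*9 = -432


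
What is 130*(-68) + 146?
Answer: -8694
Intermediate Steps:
130*(-68) + 146 = -8840 + 146 = -8694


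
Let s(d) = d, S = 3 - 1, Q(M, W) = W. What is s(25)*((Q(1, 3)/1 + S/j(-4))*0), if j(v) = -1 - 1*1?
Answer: 0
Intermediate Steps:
j(v) = -2 (j(v) = -1 - 1 = -2)
S = 2
s(25)*((Q(1, 3)/1 + S/j(-4))*0) = 25*((3/1 + 2/(-2))*0) = 25*((3*1 + 2*(-½))*0) = 25*((3 - 1)*0) = 25*(2*0) = 25*0 = 0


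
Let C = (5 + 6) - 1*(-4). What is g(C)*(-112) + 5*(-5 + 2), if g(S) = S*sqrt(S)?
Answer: -15 - 1680*sqrt(15) ≈ -6521.6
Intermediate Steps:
C = 15 (C = 11 + 4 = 15)
g(S) = S**(3/2)
g(C)*(-112) + 5*(-5 + 2) = 15**(3/2)*(-112) + 5*(-5 + 2) = (15*sqrt(15))*(-112) + 5*(-3) = -1680*sqrt(15) - 15 = -15 - 1680*sqrt(15)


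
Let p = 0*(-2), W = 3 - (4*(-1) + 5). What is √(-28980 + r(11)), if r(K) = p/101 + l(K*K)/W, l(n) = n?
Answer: I*√115678/2 ≈ 170.06*I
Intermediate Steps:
W = 2 (W = 3 - (-4 + 5) = 3 - 1*1 = 3 - 1 = 2)
p = 0
r(K) = K²/2 (r(K) = 0/101 + (K*K)/2 = 0*(1/101) + K²*(½) = 0 + K²/2 = K²/2)
√(-28980 + r(11)) = √(-28980 + (½)*11²) = √(-28980 + (½)*121) = √(-28980 + 121/2) = √(-57839/2) = I*√115678/2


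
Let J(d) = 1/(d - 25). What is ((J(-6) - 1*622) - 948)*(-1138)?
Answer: 55387598/31 ≈ 1.7867e+6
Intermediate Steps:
J(d) = 1/(-25 + d)
((J(-6) - 1*622) - 948)*(-1138) = ((1/(-25 - 6) - 1*622) - 948)*(-1138) = ((1/(-31) - 622) - 948)*(-1138) = ((-1/31 - 622) - 948)*(-1138) = (-19283/31 - 948)*(-1138) = -48671/31*(-1138) = 55387598/31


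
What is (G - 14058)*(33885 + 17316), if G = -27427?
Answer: -2124073485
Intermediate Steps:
(G - 14058)*(33885 + 17316) = (-27427 - 14058)*(33885 + 17316) = -41485*51201 = -2124073485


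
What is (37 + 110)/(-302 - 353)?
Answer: -147/655 ≈ -0.22443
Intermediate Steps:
(37 + 110)/(-302 - 353) = 147/(-655) = 147*(-1/655) = -147/655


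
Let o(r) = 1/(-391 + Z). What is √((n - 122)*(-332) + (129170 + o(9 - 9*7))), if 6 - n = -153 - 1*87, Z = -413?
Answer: √14221475007/402 ≈ 296.65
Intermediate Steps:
n = 246 (n = 6 - (-153 - 1*87) = 6 - (-153 - 87) = 6 - 1*(-240) = 6 + 240 = 246)
o(r) = -1/804 (o(r) = 1/(-391 - 413) = 1/(-804) = -1/804)
√((n - 122)*(-332) + (129170 + o(9 - 9*7))) = √((246 - 122)*(-332) + (129170 - 1/804)) = √(124*(-332) + 103852679/804) = √(-41168 + 103852679/804) = √(70753607/804) = √14221475007/402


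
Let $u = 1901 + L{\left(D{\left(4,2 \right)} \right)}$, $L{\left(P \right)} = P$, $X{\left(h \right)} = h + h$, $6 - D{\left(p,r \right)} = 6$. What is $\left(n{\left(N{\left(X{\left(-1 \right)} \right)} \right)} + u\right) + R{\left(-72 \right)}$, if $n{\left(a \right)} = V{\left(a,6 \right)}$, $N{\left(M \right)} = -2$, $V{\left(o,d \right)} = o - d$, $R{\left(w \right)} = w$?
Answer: $1821$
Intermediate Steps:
$D{\left(p,r \right)} = 0$ ($D{\left(p,r \right)} = 6 - 6 = 0$)
$X{\left(h \right)} = 2 h$
$n{\left(a \right)} = -6 + a$ ($n{\left(a \right)} = a - 6 = -6 + a$)
$u = 1901$ ($u = 1901 + 0 = 1901$)
$\left(n{\left(N{\left(X{\left(-1 \right)} \right)} \right)} + u\right) + R{\left(-72 \right)} = \left(\left(-6 - 2\right) + 1901\right) - 72 = \left(-8 + 1901\right) - 72 = 1893 - 72 = 1821$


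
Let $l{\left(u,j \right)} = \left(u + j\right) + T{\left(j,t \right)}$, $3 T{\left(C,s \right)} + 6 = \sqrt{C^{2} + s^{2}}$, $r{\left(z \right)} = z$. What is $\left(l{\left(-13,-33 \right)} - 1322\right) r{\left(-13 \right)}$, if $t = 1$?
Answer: $17810 - \frac{13 \sqrt{1090}}{3} \approx 17667.0$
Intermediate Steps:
$T{\left(C,s \right)} = -2 + \frac{\sqrt{C^{2} + s^{2}}}{3}$
$l{\left(u,j \right)} = -2 + j + u + \frac{\sqrt{1 + j^{2}}}{3}$ ($l{\left(u,j \right)} = \left(u + j\right) + \left(-2 + \frac{\sqrt{j^{2} + 1^{2}}}{3}\right) = \left(j + u\right) + \left(-2 + \frac{\sqrt{j^{2} + 1}}{3}\right) = \left(j + u\right) + \left(-2 + \frac{\sqrt{1 + j^{2}}}{3}\right) = -2 + j + u + \frac{\sqrt{1 + j^{2}}}{3}$)
$\left(l{\left(-13,-33 \right)} - 1322\right) r{\left(-13 \right)} = \left(\left(-2 - 33 - 13 + \frac{\sqrt{1 + \left(-33\right)^{2}}}{3}\right) - 1322\right) \left(-13\right) = \left(\left(-2 - 33 - 13 + \frac{\sqrt{1 + 1089}}{3}\right) - 1322\right) \left(-13\right) = \left(\left(-2 - 33 - 13 + \frac{\sqrt{1090}}{3}\right) - 1322\right) \left(-13\right) = \left(\left(-48 + \frac{\sqrt{1090}}{3}\right) - 1322\right) \left(-13\right) = \left(-1370 + \frac{\sqrt{1090}}{3}\right) \left(-13\right) = 17810 - \frac{13 \sqrt{1090}}{3}$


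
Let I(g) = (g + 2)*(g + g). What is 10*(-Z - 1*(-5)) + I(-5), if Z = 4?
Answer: 40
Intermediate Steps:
I(g) = 2*g*(2 + g) (I(g) = (2 + g)*(2*g) = 2*g*(2 + g))
10*(-Z - 1*(-5)) + I(-5) = 10*(-1*4 - 1*(-5)) + 2*(-5)*(2 - 5) = 10*(-4 + 5) + 2*(-5)*(-3) = 10*1 + 30 = 10 + 30 = 40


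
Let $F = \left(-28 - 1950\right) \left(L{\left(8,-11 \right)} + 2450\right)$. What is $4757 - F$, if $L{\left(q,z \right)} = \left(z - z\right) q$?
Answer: $4850857$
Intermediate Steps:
$L{\left(q,z \right)} = 0$ ($L{\left(q,z \right)} = 0 q = 0$)
$F = -4846100$ ($F = \left(-28 - 1950\right) \left(0 + 2450\right) = \left(-1978\right) 2450 = -4846100$)
$4757 - F = 4757 - -4846100 = 4757 + 4846100 = 4850857$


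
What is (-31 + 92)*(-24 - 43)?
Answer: -4087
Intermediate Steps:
(-31 + 92)*(-24 - 43) = 61*(-67) = -4087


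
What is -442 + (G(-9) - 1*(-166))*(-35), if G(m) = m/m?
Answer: -6287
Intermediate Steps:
G(m) = 1
-442 + (G(-9) - 1*(-166))*(-35) = -442 + (1 - 1*(-166))*(-35) = -442 + (1 + 166)*(-35) = -442 + 167*(-35) = -442 - 5845 = -6287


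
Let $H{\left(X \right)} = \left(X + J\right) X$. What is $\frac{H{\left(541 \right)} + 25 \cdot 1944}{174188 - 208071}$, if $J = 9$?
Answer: $- \frac{346150}{33883} \approx -10.216$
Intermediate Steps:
$H{\left(X \right)} = X \left(9 + X\right)$ ($H{\left(X \right)} = \left(X + 9\right) X = \left(9 + X\right) X = X \left(9 + X\right)$)
$\frac{H{\left(541 \right)} + 25 \cdot 1944}{174188 - 208071} = \frac{541 \left(9 + 541\right) + 25 \cdot 1944}{174188 - 208071} = \frac{541 \cdot 550 + 48600}{-33883} = \left(297550 + 48600\right) \left(- \frac{1}{33883}\right) = 346150 \left(- \frac{1}{33883}\right) = - \frac{346150}{33883}$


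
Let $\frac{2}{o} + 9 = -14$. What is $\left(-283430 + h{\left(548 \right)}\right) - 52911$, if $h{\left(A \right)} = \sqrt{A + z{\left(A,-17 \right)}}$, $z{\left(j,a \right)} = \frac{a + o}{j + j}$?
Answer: $-336341 + \frac{\sqrt{87053250482}}{12604} \approx -3.3632 \cdot 10^{5}$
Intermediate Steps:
$o = - \frac{2}{23}$ ($o = \frac{2}{-9 - 14} = \frac{2}{-23} = 2 \left(- \frac{1}{23}\right) = - \frac{2}{23} \approx -0.086957$)
$z{\left(j,a \right)} = \frac{- \frac{2}{23} + a}{2 j}$ ($z{\left(j,a \right)} = \frac{a - \frac{2}{23}}{j + j} = \frac{- \frac{2}{23} + a}{2 j}$)
$h{\left(A \right)} = \sqrt{A - \frac{393}{46 A}}$ ($h{\left(A \right)} = \sqrt{A + \frac{-2 + 23 \left(-17\right)}{46 A}} = \sqrt{A + \frac{-2 - 391}{46 A}} = \sqrt{A + \frac{1}{46} \frac{1}{A} \left(-393\right)} = \sqrt{A - \frac{393}{46 A}}$)
$\left(-283430 + h{\left(548 \right)}\right) - 52911 = \left(-283430 + \frac{\sqrt{- \frac{18078}{548} + 2116 \cdot 548}}{46}\right) - 52911 = \left(-283430 + \frac{\sqrt{\left(-18078\right) \frac{1}{548} + 1159568}}{46}\right) - 52911 = \left(-283430 + \frac{\sqrt{- \frac{9039}{274} + 1159568}}{46}\right) - 52911 = \left(-283430 + \frac{\sqrt{\frac{317712593}{274}}}{46}\right) - 52911 = \left(-283430 + \frac{\frac{1}{274} \sqrt{87053250482}}{46}\right) - 52911 = \left(-283430 + \frac{\sqrt{87053250482}}{12604}\right) - 52911 = -336341 + \frac{\sqrt{87053250482}}{12604}$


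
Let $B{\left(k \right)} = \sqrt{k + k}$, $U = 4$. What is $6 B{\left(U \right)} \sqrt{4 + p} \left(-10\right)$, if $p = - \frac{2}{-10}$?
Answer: $- 24 \sqrt{210} \approx -347.79$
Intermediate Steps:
$B{\left(k \right)} = \sqrt{2} \sqrt{k}$ ($B{\left(k \right)} = \sqrt{2 k} = \sqrt{2} \sqrt{k}$)
$p = \frac{1}{5}$ ($p = \left(-2\right) \left(- \frac{1}{10}\right) = \frac{1}{5} \approx 0.2$)
$6 B{\left(U \right)} \sqrt{4 + p} \left(-10\right) = 6 \sqrt{2} \sqrt{4} \sqrt{4 + \frac{1}{5}} \left(-10\right) = 6 \sqrt{2} \cdot 2 \sqrt{\frac{21}{5}} \left(-10\right) = 6 \cdot 2 \sqrt{2} \frac{\sqrt{105}}{5} \left(-10\right) = 12 \sqrt{2} \frac{\sqrt{105}}{5} \left(-10\right) = \frac{12 \sqrt{210}}{5} \left(-10\right) = - 24 \sqrt{210}$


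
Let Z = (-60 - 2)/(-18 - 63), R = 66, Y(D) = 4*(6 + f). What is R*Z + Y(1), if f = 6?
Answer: 2660/27 ≈ 98.519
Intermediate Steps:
Y(D) = 48 (Y(D) = 4*(6 + 6) = 4*12 = 48)
Z = 62/81 (Z = -62/(-81) = -62*(-1/81) = 62/81 ≈ 0.76543)
R*Z + Y(1) = 66*(62/81) + 48 = 1364/27 + 48 = 2660/27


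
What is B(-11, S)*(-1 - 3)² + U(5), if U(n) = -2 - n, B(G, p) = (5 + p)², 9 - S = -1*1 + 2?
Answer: 2697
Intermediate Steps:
S = 8 (S = 9 - (-1*1 + 2) = 9 - (-1 + 2) = 9 - 1*1 = 9 - 1 = 8)
B(-11, S)*(-1 - 3)² + U(5) = (5 + 8)²*(-1 - 3)² + (-2 - 1*5) = 13²*(-4)² + (-2 - 5) = 169*16 - 7 = 2704 - 7 = 2697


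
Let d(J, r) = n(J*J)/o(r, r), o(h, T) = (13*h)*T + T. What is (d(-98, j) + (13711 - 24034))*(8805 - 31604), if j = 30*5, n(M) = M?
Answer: 34438075836227/146325 ≈ 2.3535e+8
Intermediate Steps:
o(h, T) = T + 13*T*h (o(h, T) = 13*T*h + T = T + 13*T*h)
j = 150
d(J, r) = J²/(r*(1 + 13*r)) (d(J, r) = (J*J)/((r*(1 + 13*r))) = J²*(1/(r*(1 + 13*r))) = J²/(r*(1 + 13*r)))
(d(-98, j) + (13711 - 24034))*(8805 - 31604) = ((-98)²/(150*(1 + 13*150)) + (13711 - 24034))*(8805 - 31604) = (9604*(1/150)/(1 + 1950) - 10323)*(-22799) = (9604*(1/150)/1951 - 10323)*(-22799) = (9604*(1/150)*(1/1951) - 10323)*(-22799) = (4802/146325 - 10323)*(-22799) = -1510508173/146325*(-22799) = 34438075836227/146325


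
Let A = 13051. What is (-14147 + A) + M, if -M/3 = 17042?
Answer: -52222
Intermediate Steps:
M = -51126 (M = -3*17042 = -51126)
(-14147 + A) + M = (-14147 + 13051) - 51126 = -1096 - 51126 = -52222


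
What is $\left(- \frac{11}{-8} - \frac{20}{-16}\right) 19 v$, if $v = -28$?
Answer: $- \frac{2793}{2} \approx -1396.5$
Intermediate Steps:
$\left(- \frac{11}{-8} - \frac{20}{-16}\right) 19 v = \left(- \frac{11}{-8} - \frac{20}{-16}\right) 19 \left(-28\right) = \left(\left(-11\right) \left(- \frac{1}{8}\right) - - \frac{5}{4}\right) 19 \left(-28\right) = \left(\frac{11}{8} + \frac{5}{4}\right) 19 \left(-28\right) = \frac{21}{8} \cdot 19 \left(-28\right) = \frac{399}{8} \left(-28\right) = - \frac{2793}{2}$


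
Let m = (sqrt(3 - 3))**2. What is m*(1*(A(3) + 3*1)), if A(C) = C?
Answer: 0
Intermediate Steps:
m = 0 (m = (sqrt(0))**2 = 0**2 = 0)
m*(1*(A(3) + 3*1)) = 0*(1*(3 + 3*1)) = 0*(1*(3 + 3)) = 0*(1*6) = 0*6 = 0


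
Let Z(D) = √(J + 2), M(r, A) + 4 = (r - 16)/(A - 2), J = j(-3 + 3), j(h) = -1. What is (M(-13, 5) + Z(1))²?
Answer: 1444/9 ≈ 160.44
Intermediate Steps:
J = -1
M(r, A) = -4 + (-16 + r)/(-2 + A) (M(r, A) = -4 + (r - 16)/(A - 2) = -4 + (-16 + r)/(-2 + A))
Z(D) = 1 (Z(D) = √(-1 + 2) = √1 = 1)
(M(-13, 5) + Z(1))² = ((-8 - 13 - 4*5)/(-2 + 5) + 1)² = ((-8 - 13 - 20)/3 + 1)² = ((⅓)*(-41) + 1)² = (-41/3 + 1)² = (-38/3)² = 1444/9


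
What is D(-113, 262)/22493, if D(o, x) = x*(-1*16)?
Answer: -4192/22493 ≈ -0.18637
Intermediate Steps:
D(o, x) = -16*x (D(o, x) = x*(-16) = -16*x)
D(-113, 262)/22493 = -16*262/22493 = -4192*1/22493 = -4192/22493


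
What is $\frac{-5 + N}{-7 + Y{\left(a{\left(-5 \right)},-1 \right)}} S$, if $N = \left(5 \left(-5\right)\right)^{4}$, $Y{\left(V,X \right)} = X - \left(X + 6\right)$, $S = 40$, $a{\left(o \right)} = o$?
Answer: $- \frac{15624800}{13} \approx -1.2019 \cdot 10^{6}$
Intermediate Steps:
$Y{\left(V,X \right)} = -6$ ($Y{\left(V,X \right)} = X - \left(6 + X\right) = -6$)
$N = 390625$ ($N = \left(-25\right)^{4} = 390625$)
$\frac{-5 + N}{-7 + Y{\left(a{\left(-5 \right)},-1 \right)}} S = \frac{-5 + 390625}{-7 - 6} \cdot 40 = \frac{390620}{-13} \cdot 40 = 390620 \left(- \frac{1}{13}\right) 40 = \left(- \frac{390620}{13}\right) 40 = - \frac{15624800}{13}$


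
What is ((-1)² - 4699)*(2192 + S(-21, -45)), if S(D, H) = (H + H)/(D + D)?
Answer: -72156582/7 ≈ -1.0308e+7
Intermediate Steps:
S(D, H) = H/D (S(D, H) = (2*H)/((2*D)) = (2*H)*(1/(2*D)) = H/D)
((-1)² - 4699)*(2192 + S(-21, -45)) = ((-1)² - 4699)*(2192 - 45/(-21)) = (1 - 4699)*(2192 - 45*(-1/21)) = -4698*(2192 + 15/7) = -4698*15359/7 = -72156582/7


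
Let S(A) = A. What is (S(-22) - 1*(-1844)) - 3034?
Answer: -1212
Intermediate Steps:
(S(-22) - 1*(-1844)) - 3034 = (-22 - 1*(-1844)) - 3034 = (-22 + 1844) - 3034 = 1822 - 3034 = -1212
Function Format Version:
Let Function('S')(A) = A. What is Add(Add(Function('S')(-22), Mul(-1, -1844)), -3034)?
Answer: -1212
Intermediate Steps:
Add(Add(Function('S')(-22), Mul(-1, -1844)), -3034) = Add(Add(-22, Mul(-1, -1844)), -3034) = Add(Add(-22, 1844), -3034) = Add(1822, -3034) = -1212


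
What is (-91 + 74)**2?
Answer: 289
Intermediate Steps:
(-91 + 74)**2 = (-17)**2 = 289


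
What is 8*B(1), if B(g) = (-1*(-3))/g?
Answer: 24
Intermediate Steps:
B(g) = 3/g
8*B(1) = 8*(3/1) = 8*(3*1) = 8*3 = 24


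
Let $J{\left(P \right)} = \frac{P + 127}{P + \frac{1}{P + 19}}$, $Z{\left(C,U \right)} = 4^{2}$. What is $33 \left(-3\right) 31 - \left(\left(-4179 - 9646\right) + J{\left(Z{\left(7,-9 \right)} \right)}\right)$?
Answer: $\frac{548101}{51} \approx 10747.0$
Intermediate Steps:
$Z{\left(C,U \right)} = 16$
$J{\left(P \right)} = \frac{127 + P}{P + \frac{1}{19 + P}}$
$33 \left(-3\right) 31 - \left(\left(-4179 - 9646\right) + J{\left(Z{\left(7,-9 \right)} \right)}\right) = 33 \left(-3\right) 31 - \left(\left(-4179 - 9646\right) + \frac{2413 + 16^{2} + 146 \cdot 16}{1 + 16^{2} + 19 \cdot 16}\right) = \left(-99\right) 31 - \left(-13825 + \frac{2413 + 256 + 2336}{1 + 256 + 304}\right) = -3069 - \left(-13825 + \frac{1}{561} \cdot 5005\right) = -3069 - \left(-13825 + \frac{455}{51}\right) = -3069 - - \frac{704620}{51} = -3069 + \frac{704620}{51} = \frac{548101}{51}$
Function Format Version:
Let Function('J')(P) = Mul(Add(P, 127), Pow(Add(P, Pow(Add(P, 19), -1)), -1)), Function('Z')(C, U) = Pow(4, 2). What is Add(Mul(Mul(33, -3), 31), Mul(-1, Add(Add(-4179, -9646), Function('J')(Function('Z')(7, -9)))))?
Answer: Rational(548101, 51) ≈ 10747.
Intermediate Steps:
Function('Z')(C, U) = 16
Function('J')(P) = Mul(Pow(Add(P, Pow(Add(19, P), -1)), -1), Add(127, P)) (Function('J')(P) = Mul(Add(127, P), Pow(Add(P, Pow(Add(19, P), -1)), -1)) = Mul(Pow(Add(P, Pow(Add(19, P), -1)), -1), Add(127, P)))
Add(Mul(Mul(33, -3), 31), Mul(-1, Add(Add(-4179, -9646), Function('J')(Function('Z')(7, -9))))) = Add(Mul(Mul(33, -3), 31), Mul(-1, Add(Add(-4179, -9646), Mul(Pow(Add(1, Pow(16, 2), Mul(19, 16)), -1), Add(2413, Pow(16, 2), Mul(146, 16)))))) = Add(Mul(-99, 31), Mul(-1, Add(-13825, Mul(Pow(Add(1, 256, 304), -1), Add(2413, 256, 2336))))) = Add(-3069, Mul(-1, Add(-13825, Mul(Pow(561, -1), 5005)))) = Add(-3069, Mul(-1, Add(-13825, Mul(Rational(1, 561), 5005)))) = Add(-3069, Mul(-1, Add(-13825, Rational(455, 51)))) = Add(-3069, Mul(-1, Rational(-704620, 51))) = Add(-3069, Rational(704620, 51)) = Rational(548101, 51)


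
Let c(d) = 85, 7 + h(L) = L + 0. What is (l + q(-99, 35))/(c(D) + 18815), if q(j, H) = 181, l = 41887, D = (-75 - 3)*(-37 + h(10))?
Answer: 10517/4725 ≈ 2.2258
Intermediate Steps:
h(L) = -7 + L (h(L) = -7 + (L + 0) = -7 + L)
D = 2652 (D = (-75 - 3)*(-37 + (-7 + 10)) = -78*(-37 + 3) = -78*(-34) = 2652)
(l + q(-99, 35))/(c(D) + 18815) = (41887 + 181)/(85 + 18815) = 42068/18900 = 42068*(1/18900) = 10517/4725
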